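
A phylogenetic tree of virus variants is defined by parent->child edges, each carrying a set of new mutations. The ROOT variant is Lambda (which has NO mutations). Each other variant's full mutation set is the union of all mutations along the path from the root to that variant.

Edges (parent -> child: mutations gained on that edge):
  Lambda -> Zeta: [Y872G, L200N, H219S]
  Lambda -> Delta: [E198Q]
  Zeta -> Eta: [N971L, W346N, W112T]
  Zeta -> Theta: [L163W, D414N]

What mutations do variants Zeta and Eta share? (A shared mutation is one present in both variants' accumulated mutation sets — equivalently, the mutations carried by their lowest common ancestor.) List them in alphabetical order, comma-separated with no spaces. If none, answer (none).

Accumulating mutations along path to Zeta:
  At Lambda: gained [] -> total []
  At Zeta: gained ['Y872G', 'L200N', 'H219S'] -> total ['H219S', 'L200N', 'Y872G']
Mutations(Zeta) = ['H219S', 'L200N', 'Y872G']
Accumulating mutations along path to Eta:
  At Lambda: gained [] -> total []
  At Zeta: gained ['Y872G', 'L200N', 'H219S'] -> total ['H219S', 'L200N', 'Y872G']
  At Eta: gained ['N971L', 'W346N', 'W112T'] -> total ['H219S', 'L200N', 'N971L', 'W112T', 'W346N', 'Y872G']
Mutations(Eta) = ['H219S', 'L200N', 'N971L', 'W112T', 'W346N', 'Y872G']
Intersection: ['H219S', 'L200N', 'Y872G'] ∩ ['H219S', 'L200N', 'N971L', 'W112T', 'W346N', 'Y872G'] = ['H219S', 'L200N', 'Y872G']

Answer: H219S,L200N,Y872G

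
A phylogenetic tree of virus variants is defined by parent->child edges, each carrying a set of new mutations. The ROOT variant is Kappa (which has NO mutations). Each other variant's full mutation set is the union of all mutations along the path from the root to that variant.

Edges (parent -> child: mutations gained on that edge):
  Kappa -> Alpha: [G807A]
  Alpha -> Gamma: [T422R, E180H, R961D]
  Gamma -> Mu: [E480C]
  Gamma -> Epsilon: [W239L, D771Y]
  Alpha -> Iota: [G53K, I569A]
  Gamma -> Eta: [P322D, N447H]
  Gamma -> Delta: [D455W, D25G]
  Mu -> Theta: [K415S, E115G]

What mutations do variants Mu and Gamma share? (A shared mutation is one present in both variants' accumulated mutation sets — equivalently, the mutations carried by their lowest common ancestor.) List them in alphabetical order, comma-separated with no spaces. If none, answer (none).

Accumulating mutations along path to Mu:
  At Kappa: gained [] -> total []
  At Alpha: gained ['G807A'] -> total ['G807A']
  At Gamma: gained ['T422R', 'E180H', 'R961D'] -> total ['E180H', 'G807A', 'R961D', 'T422R']
  At Mu: gained ['E480C'] -> total ['E180H', 'E480C', 'G807A', 'R961D', 'T422R']
Mutations(Mu) = ['E180H', 'E480C', 'G807A', 'R961D', 'T422R']
Accumulating mutations along path to Gamma:
  At Kappa: gained [] -> total []
  At Alpha: gained ['G807A'] -> total ['G807A']
  At Gamma: gained ['T422R', 'E180H', 'R961D'] -> total ['E180H', 'G807A', 'R961D', 'T422R']
Mutations(Gamma) = ['E180H', 'G807A', 'R961D', 'T422R']
Intersection: ['E180H', 'E480C', 'G807A', 'R961D', 'T422R'] ∩ ['E180H', 'G807A', 'R961D', 'T422R'] = ['E180H', 'G807A', 'R961D', 'T422R']

Answer: E180H,G807A,R961D,T422R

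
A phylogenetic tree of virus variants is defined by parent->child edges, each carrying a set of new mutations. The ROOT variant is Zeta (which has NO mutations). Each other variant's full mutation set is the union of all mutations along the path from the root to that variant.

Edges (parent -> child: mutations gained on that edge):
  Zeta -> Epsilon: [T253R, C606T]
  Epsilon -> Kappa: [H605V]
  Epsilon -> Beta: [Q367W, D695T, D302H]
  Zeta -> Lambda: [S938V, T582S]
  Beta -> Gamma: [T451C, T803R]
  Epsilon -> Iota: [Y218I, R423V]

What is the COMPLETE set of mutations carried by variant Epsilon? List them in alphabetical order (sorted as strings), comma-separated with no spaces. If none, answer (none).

Answer: C606T,T253R

Derivation:
At Zeta: gained [] -> total []
At Epsilon: gained ['T253R', 'C606T'] -> total ['C606T', 'T253R']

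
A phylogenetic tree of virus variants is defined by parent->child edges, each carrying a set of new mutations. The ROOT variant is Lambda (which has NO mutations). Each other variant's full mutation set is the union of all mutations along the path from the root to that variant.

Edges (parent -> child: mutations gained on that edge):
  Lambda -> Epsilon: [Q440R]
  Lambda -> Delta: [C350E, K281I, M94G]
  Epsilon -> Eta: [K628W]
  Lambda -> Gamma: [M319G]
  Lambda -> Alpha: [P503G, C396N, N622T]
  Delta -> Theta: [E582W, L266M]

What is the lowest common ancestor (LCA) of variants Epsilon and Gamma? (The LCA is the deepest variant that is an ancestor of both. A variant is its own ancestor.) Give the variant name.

Answer: Lambda

Derivation:
Path from root to Epsilon: Lambda -> Epsilon
  ancestors of Epsilon: {Lambda, Epsilon}
Path from root to Gamma: Lambda -> Gamma
  ancestors of Gamma: {Lambda, Gamma}
Common ancestors: {Lambda}
Walk up from Gamma: Gamma (not in ancestors of Epsilon), Lambda (in ancestors of Epsilon)
Deepest common ancestor (LCA) = Lambda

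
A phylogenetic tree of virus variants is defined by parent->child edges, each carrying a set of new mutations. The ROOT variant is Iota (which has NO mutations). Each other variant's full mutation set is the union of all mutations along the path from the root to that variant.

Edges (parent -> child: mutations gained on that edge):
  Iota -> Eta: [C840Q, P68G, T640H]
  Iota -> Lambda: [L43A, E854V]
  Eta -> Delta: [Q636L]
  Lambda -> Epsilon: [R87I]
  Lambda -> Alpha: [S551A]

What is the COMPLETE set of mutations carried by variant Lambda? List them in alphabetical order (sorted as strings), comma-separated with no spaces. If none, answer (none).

At Iota: gained [] -> total []
At Lambda: gained ['L43A', 'E854V'] -> total ['E854V', 'L43A']

Answer: E854V,L43A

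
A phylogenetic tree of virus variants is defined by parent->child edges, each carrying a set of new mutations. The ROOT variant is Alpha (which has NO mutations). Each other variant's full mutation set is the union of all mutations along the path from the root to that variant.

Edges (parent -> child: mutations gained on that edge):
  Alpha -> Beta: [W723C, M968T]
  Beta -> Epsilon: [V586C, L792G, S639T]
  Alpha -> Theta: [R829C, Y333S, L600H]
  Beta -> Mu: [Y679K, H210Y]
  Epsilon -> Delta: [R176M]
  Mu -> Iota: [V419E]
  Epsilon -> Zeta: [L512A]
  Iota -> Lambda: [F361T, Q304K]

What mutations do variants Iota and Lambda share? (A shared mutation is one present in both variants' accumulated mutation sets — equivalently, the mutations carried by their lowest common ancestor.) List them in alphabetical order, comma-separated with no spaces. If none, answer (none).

Answer: H210Y,M968T,V419E,W723C,Y679K

Derivation:
Accumulating mutations along path to Iota:
  At Alpha: gained [] -> total []
  At Beta: gained ['W723C', 'M968T'] -> total ['M968T', 'W723C']
  At Mu: gained ['Y679K', 'H210Y'] -> total ['H210Y', 'M968T', 'W723C', 'Y679K']
  At Iota: gained ['V419E'] -> total ['H210Y', 'M968T', 'V419E', 'W723C', 'Y679K']
Mutations(Iota) = ['H210Y', 'M968T', 'V419E', 'W723C', 'Y679K']
Accumulating mutations along path to Lambda:
  At Alpha: gained [] -> total []
  At Beta: gained ['W723C', 'M968T'] -> total ['M968T', 'W723C']
  At Mu: gained ['Y679K', 'H210Y'] -> total ['H210Y', 'M968T', 'W723C', 'Y679K']
  At Iota: gained ['V419E'] -> total ['H210Y', 'M968T', 'V419E', 'W723C', 'Y679K']
  At Lambda: gained ['F361T', 'Q304K'] -> total ['F361T', 'H210Y', 'M968T', 'Q304K', 'V419E', 'W723C', 'Y679K']
Mutations(Lambda) = ['F361T', 'H210Y', 'M968T', 'Q304K', 'V419E', 'W723C', 'Y679K']
Intersection: ['H210Y', 'M968T', 'V419E', 'W723C', 'Y679K'] ∩ ['F361T', 'H210Y', 'M968T', 'Q304K', 'V419E', 'W723C', 'Y679K'] = ['H210Y', 'M968T', 'V419E', 'W723C', 'Y679K']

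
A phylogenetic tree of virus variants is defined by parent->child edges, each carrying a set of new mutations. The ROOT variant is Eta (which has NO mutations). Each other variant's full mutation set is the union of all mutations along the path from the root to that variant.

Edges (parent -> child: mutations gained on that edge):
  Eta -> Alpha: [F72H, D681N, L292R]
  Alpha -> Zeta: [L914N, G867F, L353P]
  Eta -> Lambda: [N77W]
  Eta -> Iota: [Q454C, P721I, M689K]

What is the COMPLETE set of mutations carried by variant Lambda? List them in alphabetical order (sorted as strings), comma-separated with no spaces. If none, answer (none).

At Eta: gained [] -> total []
At Lambda: gained ['N77W'] -> total ['N77W']

Answer: N77W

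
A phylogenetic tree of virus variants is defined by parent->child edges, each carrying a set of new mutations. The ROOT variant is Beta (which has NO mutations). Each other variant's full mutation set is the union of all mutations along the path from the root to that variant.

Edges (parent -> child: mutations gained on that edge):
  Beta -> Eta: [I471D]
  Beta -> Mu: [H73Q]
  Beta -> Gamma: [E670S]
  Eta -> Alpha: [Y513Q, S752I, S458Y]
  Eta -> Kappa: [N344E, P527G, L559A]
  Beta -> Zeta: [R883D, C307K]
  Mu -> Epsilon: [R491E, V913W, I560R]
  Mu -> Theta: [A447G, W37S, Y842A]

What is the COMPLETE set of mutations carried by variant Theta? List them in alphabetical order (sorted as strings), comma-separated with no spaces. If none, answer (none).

Answer: A447G,H73Q,W37S,Y842A

Derivation:
At Beta: gained [] -> total []
At Mu: gained ['H73Q'] -> total ['H73Q']
At Theta: gained ['A447G', 'W37S', 'Y842A'] -> total ['A447G', 'H73Q', 'W37S', 'Y842A']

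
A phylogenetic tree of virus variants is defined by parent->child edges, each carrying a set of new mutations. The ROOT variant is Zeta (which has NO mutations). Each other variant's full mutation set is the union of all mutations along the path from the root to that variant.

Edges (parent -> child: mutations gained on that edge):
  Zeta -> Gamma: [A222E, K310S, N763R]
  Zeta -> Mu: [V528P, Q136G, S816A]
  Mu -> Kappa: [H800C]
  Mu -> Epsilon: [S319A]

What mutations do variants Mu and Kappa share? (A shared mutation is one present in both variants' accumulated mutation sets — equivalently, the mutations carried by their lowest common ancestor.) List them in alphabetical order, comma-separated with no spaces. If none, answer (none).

Accumulating mutations along path to Mu:
  At Zeta: gained [] -> total []
  At Mu: gained ['V528P', 'Q136G', 'S816A'] -> total ['Q136G', 'S816A', 'V528P']
Mutations(Mu) = ['Q136G', 'S816A', 'V528P']
Accumulating mutations along path to Kappa:
  At Zeta: gained [] -> total []
  At Mu: gained ['V528P', 'Q136G', 'S816A'] -> total ['Q136G', 'S816A', 'V528P']
  At Kappa: gained ['H800C'] -> total ['H800C', 'Q136G', 'S816A', 'V528P']
Mutations(Kappa) = ['H800C', 'Q136G', 'S816A', 'V528P']
Intersection: ['Q136G', 'S816A', 'V528P'] ∩ ['H800C', 'Q136G', 'S816A', 'V528P'] = ['Q136G', 'S816A', 'V528P']

Answer: Q136G,S816A,V528P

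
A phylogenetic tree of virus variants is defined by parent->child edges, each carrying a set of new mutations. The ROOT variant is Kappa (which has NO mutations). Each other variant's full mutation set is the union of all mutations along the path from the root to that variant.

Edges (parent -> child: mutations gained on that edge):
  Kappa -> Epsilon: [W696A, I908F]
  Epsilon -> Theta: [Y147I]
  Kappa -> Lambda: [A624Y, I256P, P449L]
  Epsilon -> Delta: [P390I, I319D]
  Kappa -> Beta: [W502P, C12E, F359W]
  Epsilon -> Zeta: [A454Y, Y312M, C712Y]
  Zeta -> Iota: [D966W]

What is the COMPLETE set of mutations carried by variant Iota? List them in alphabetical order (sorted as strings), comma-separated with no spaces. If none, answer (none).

Answer: A454Y,C712Y,D966W,I908F,W696A,Y312M

Derivation:
At Kappa: gained [] -> total []
At Epsilon: gained ['W696A', 'I908F'] -> total ['I908F', 'W696A']
At Zeta: gained ['A454Y', 'Y312M', 'C712Y'] -> total ['A454Y', 'C712Y', 'I908F', 'W696A', 'Y312M']
At Iota: gained ['D966W'] -> total ['A454Y', 'C712Y', 'D966W', 'I908F', 'W696A', 'Y312M']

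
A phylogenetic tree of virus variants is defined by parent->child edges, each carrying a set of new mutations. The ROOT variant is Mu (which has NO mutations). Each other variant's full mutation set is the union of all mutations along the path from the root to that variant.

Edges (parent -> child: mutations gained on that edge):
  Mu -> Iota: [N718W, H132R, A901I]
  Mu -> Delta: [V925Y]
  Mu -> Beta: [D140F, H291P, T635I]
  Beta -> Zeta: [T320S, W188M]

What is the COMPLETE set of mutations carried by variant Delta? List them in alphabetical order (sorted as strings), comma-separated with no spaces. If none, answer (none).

Answer: V925Y

Derivation:
At Mu: gained [] -> total []
At Delta: gained ['V925Y'] -> total ['V925Y']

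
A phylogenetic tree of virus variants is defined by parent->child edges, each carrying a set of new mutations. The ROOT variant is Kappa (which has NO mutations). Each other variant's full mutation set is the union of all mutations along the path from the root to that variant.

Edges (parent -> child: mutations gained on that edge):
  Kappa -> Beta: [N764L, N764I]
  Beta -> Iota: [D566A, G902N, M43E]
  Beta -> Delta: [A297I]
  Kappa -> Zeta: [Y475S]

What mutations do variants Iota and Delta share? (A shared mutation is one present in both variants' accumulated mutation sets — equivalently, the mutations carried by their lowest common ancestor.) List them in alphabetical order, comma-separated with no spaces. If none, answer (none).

Accumulating mutations along path to Iota:
  At Kappa: gained [] -> total []
  At Beta: gained ['N764L', 'N764I'] -> total ['N764I', 'N764L']
  At Iota: gained ['D566A', 'G902N', 'M43E'] -> total ['D566A', 'G902N', 'M43E', 'N764I', 'N764L']
Mutations(Iota) = ['D566A', 'G902N', 'M43E', 'N764I', 'N764L']
Accumulating mutations along path to Delta:
  At Kappa: gained [] -> total []
  At Beta: gained ['N764L', 'N764I'] -> total ['N764I', 'N764L']
  At Delta: gained ['A297I'] -> total ['A297I', 'N764I', 'N764L']
Mutations(Delta) = ['A297I', 'N764I', 'N764L']
Intersection: ['D566A', 'G902N', 'M43E', 'N764I', 'N764L'] ∩ ['A297I', 'N764I', 'N764L'] = ['N764I', 'N764L']

Answer: N764I,N764L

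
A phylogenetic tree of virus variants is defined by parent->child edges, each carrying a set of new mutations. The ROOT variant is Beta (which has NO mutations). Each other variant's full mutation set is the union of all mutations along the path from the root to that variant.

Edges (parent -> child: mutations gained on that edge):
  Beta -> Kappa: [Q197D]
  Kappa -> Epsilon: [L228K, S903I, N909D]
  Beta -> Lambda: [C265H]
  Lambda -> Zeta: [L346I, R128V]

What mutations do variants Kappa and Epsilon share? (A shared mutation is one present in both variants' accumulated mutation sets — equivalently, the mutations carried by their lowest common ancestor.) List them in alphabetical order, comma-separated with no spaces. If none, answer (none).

Accumulating mutations along path to Kappa:
  At Beta: gained [] -> total []
  At Kappa: gained ['Q197D'] -> total ['Q197D']
Mutations(Kappa) = ['Q197D']
Accumulating mutations along path to Epsilon:
  At Beta: gained [] -> total []
  At Kappa: gained ['Q197D'] -> total ['Q197D']
  At Epsilon: gained ['L228K', 'S903I', 'N909D'] -> total ['L228K', 'N909D', 'Q197D', 'S903I']
Mutations(Epsilon) = ['L228K', 'N909D', 'Q197D', 'S903I']
Intersection: ['Q197D'] ∩ ['L228K', 'N909D', 'Q197D', 'S903I'] = ['Q197D']

Answer: Q197D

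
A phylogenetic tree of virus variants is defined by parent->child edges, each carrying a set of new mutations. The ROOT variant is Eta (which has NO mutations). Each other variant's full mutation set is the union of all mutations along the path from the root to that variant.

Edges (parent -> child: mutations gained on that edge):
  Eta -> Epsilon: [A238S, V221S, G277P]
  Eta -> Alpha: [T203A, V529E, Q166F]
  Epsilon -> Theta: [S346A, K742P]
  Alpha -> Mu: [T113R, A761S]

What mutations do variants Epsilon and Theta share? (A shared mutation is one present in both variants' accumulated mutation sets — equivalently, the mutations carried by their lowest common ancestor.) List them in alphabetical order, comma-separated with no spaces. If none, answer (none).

Answer: A238S,G277P,V221S

Derivation:
Accumulating mutations along path to Epsilon:
  At Eta: gained [] -> total []
  At Epsilon: gained ['A238S', 'V221S', 'G277P'] -> total ['A238S', 'G277P', 'V221S']
Mutations(Epsilon) = ['A238S', 'G277P', 'V221S']
Accumulating mutations along path to Theta:
  At Eta: gained [] -> total []
  At Epsilon: gained ['A238S', 'V221S', 'G277P'] -> total ['A238S', 'G277P', 'V221S']
  At Theta: gained ['S346A', 'K742P'] -> total ['A238S', 'G277P', 'K742P', 'S346A', 'V221S']
Mutations(Theta) = ['A238S', 'G277P', 'K742P', 'S346A', 'V221S']
Intersection: ['A238S', 'G277P', 'V221S'] ∩ ['A238S', 'G277P', 'K742P', 'S346A', 'V221S'] = ['A238S', 'G277P', 'V221S']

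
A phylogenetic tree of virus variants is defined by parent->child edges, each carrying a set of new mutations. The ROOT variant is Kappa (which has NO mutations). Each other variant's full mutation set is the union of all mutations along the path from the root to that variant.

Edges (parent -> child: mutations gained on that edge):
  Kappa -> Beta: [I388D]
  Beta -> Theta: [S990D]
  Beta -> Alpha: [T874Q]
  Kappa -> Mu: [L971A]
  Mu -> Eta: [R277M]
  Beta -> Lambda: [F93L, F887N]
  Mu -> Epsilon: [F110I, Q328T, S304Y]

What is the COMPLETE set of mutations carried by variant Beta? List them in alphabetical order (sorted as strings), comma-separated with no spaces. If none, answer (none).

Answer: I388D

Derivation:
At Kappa: gained [] -> total []
At Beta: gained ['I388D'] -> total ['I388D']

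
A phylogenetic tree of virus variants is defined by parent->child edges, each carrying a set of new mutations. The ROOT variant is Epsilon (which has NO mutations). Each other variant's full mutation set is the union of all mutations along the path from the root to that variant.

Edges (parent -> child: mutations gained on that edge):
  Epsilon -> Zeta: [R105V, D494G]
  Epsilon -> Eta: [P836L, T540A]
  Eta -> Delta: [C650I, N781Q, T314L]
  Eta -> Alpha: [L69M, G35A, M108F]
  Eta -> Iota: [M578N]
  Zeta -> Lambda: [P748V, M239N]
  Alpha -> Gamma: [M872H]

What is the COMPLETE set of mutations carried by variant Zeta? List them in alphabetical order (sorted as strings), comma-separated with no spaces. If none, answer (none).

Answer: D494G,R105V

Derivation:
At Epsilon: gained [] -> total []
At Zeta: gained ['R105V', 'D494G'] -> total ['D494G', 'R105V']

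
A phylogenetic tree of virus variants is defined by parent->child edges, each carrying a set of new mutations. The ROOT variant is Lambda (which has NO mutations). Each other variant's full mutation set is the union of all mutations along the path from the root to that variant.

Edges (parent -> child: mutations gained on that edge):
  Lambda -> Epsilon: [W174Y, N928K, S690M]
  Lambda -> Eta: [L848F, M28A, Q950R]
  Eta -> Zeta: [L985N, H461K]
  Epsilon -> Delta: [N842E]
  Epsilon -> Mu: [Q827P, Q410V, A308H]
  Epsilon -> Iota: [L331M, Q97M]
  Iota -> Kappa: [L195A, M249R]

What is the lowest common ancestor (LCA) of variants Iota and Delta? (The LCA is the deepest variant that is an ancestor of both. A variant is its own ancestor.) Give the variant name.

Answer: Epsilon

Derivation:
Path from root to Iota: Lambda -> Epsilon -> Iota
  ancestors of Iota: {Lambda, Epsilon, Iota}
Path from root to Delta: Lambda -> Epsilon -> Delta
  ancestors of Delta: {Lambda, Epsilon, Delta}
Common ancestors: {Lambda, Epsilon}
Walk up from Delta: Delta (not in ancestors of Iota), Epsilon (in ancestors of Iota), Lambda (in ancestors of Iota)
Deepest common ancestor (LCA) = Epsilon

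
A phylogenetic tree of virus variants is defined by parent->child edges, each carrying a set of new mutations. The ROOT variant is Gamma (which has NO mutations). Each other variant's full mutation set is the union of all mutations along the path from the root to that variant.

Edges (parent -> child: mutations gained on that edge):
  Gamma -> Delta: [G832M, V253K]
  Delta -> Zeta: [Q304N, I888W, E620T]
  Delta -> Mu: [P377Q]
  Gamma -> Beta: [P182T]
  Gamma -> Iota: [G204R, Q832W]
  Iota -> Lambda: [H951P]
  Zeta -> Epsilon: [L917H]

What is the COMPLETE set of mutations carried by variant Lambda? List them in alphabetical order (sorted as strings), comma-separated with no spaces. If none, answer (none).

Answer: G204R,H951P,Q832W

Derivation:
At Gamma: gained [] -> total []
At Iota: gained ['G204R', 'Q832W'] -> total ['G204R', 'Q832W']
At Lambda: gained ['H951P'] -> total ['G204R', 'H951P', 'Q832W']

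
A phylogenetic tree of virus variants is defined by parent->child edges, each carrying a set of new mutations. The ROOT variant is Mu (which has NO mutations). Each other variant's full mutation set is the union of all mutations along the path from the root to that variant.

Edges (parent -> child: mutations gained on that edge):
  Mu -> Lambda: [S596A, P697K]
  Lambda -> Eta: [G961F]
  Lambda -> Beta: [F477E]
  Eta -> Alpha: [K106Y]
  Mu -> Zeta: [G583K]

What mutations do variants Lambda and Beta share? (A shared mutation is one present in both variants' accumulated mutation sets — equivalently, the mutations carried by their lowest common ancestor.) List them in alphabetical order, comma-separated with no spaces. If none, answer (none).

Accumulating mutations along path to Lambda:
  At Mu: gained [] -> total []
  At Lambda: gained ['S596A', 'P697K'] -> total ['P697K', 'S596A']
Mutations(Lambda) = ['P697K', 'S596A']
Accumulating mutations along path to Beta:
  At Mu: gained [] -> total []
  At Lambda: gained ['S596A', 'P697K'] -> total ['P697K', 'S596A']
  At Beta: gained ['F477E'] -> total ['F477E', 'P697K', 'S596A']
Mutations(Beta) = ['F477E', 'P697K', 'S596A']
Intersection: ['P697K', 'S596A'] ∩ ['F477E', 'P697K', 'S596A'] = ['P697K', 'S596A']

Answer: P697K,S596A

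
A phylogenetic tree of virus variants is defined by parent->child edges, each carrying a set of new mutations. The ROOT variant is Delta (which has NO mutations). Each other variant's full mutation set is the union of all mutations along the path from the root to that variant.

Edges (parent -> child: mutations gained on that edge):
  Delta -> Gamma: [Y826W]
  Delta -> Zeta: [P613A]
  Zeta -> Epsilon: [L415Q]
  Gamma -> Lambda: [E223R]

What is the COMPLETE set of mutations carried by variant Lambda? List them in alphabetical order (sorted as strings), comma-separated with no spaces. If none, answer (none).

At Delta: gained [] -> total []
At Gamma: gained ['Y826W'] -> total ['Y826W']
At Lambda: gained ['E223R'] -> total ['E223R', 'Y826W']

Answer: E223R,Y826W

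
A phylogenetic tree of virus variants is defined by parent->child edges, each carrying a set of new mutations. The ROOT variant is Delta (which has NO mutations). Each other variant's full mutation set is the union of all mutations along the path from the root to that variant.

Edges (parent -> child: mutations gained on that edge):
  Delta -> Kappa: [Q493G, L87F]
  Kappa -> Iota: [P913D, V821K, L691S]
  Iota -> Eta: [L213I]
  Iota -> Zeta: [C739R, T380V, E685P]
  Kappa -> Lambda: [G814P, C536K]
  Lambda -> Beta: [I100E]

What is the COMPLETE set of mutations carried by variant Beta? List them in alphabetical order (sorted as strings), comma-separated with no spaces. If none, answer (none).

At Delta: gained [] -> total []
At Kappa: gained ['Q493G', 'L87F'] -> total ['L87F', 'Q493G']
At Lambda: gained ['G814P', 'C536K'] -> total ['C536K', 'G814P', 'L87F', 'Q493G']
At Beta: gained ['I100E'] -> total ['C536K', 'G814P', 'I100E', 'L87F', 'Q493G']

Answer: C536K,G814P,I100E,L87F,Q493G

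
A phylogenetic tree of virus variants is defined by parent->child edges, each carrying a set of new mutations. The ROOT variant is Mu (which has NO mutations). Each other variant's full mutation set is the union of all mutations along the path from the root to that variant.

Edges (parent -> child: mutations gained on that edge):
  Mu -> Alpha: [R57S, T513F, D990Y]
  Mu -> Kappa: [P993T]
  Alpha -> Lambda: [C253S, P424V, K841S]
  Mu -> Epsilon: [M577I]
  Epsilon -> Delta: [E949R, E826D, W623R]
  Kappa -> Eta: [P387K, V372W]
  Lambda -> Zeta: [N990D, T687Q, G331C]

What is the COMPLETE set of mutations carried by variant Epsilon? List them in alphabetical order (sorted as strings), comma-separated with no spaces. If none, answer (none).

Answer: M577I

Derivation:
At Mu: gained [] -> total []
At Epsilon: gained ['M577I'] -> total ['M577I']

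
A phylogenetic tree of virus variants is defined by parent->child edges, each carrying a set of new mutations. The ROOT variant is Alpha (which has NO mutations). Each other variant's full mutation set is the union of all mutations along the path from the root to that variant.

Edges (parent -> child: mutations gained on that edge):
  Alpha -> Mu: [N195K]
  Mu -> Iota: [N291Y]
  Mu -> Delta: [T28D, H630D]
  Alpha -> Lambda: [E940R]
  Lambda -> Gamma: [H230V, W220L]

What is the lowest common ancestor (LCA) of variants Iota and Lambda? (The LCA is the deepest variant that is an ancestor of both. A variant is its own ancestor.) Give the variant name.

Path from root to Iota: Alpha -> Mu -> Iota
  ancestors of Iota: {Alpha, Mu, Iota}
Path from root to Lambda: Alpha -> Lambda
  ancestors of Lambda: {Alpha, Lambda}
Common ancestors: {Alpha}
Walk up from Lambda: Lambda (not in ancestors of Iota), Alpha (in ancestors of Iota)
Deepest common ancestor (LCA) = Alpha

Answer: Alpha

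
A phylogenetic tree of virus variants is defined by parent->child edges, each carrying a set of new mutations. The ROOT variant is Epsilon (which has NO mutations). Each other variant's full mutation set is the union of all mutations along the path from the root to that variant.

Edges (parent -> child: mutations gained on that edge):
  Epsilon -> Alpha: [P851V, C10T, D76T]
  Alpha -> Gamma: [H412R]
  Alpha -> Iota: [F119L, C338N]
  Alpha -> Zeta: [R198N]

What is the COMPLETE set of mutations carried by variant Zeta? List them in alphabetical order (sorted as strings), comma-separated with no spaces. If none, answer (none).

Answer: C10T,D76T,P851V,R198N

Derivation:
At Epsilon: gained [] -> total []
At Alpha: gained ['P851V', 'C10T', 'D76T'] -> total ['C10T', 'D76T', 'P851V']
At Zeta: gained ['R198N'] -> total ['C10T', 'D76T', 'P851V', 'R198N']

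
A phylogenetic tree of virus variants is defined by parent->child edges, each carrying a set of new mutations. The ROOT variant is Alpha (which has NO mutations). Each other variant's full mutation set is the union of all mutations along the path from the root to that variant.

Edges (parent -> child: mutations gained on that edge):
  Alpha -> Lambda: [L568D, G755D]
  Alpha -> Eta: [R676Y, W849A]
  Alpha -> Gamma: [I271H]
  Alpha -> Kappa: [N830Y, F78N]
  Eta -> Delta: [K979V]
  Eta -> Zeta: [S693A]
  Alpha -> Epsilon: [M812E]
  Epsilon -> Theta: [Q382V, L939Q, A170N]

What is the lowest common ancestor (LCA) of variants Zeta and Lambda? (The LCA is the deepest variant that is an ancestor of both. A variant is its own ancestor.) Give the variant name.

Answer: Alpha

Derivation:
Path from root to Zeta: Alpha -> Eta -> Zeta
  ancestors of Zeta: {Alpha, Eta, Zeta}
Path from root to Lambda: Alpha -> Lambda
  ancestors of Lambda: {Alpha, Lambda}
Common ancestors: {Alpha}
Walk up from Lambda: Lambda (not in ancestors of Zeta), Alpha (in ancestors of Zeta)
Deepest common ancestor (LCA) = Alpha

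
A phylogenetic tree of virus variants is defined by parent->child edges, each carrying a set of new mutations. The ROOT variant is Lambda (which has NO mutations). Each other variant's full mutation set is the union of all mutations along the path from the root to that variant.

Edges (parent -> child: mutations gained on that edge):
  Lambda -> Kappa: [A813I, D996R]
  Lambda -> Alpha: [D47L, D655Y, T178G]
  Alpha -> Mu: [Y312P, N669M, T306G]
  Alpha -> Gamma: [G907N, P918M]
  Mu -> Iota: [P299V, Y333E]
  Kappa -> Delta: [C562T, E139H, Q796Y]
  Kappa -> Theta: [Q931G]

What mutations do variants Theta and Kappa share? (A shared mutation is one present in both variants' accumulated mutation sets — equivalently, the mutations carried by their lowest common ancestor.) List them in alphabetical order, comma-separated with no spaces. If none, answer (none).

Accumulating mutations along path to Theta:
  At Lambda: gained [] -> total []
  At Kappa: gained ['A813I', 'D996R'] -> total ['A813I', 'D996R']
  At Theta: gained ['Q931G'] -> total ['A813I', 'D996R', 'Q931G']
Mutations(Theta) = ['A813I', 'D996R', 'Q931G']
Accumulating mutations along path to Kappa:
  At Lambda: gained [] -> total []
  At Kappa: gained ['A813I', 'D996R'] -> total ['A813I', 'D996R']
Mutations(Kappa) = ['A813I', 'D996R']
Intersection: ['A813I', 'D996R', 'Q931G'] ∩ ['A813I', 'D996R'] = ['A813I', 'D996R']

Answer: A813I,D996R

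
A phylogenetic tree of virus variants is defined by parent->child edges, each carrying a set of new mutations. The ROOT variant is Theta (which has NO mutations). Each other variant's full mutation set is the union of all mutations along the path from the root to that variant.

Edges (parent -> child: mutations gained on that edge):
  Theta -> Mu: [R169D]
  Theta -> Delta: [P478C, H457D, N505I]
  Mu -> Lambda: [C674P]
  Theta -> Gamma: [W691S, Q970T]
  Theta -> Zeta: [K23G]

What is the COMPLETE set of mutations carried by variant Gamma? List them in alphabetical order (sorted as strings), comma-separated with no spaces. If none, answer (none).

Answer: Q970T,W691S

Derivation:
At Theta: gained [] -> total []
At Gamma: gained ['W691S', 'Q970T'] -> total ['Q970T', 'W691S']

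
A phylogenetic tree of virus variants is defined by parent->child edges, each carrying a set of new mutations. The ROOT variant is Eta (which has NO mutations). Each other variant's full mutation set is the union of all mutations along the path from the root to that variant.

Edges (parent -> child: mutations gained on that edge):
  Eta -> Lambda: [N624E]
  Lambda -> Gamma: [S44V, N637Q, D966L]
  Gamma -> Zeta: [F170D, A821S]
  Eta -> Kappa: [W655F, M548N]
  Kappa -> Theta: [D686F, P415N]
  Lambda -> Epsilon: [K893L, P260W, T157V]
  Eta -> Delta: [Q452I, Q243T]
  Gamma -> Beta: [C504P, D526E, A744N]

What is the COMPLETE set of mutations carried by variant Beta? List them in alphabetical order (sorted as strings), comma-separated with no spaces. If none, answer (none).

Answer: A744N,C504P,D526E,D966L,N624E,N637Q,S44V

Derivation:
At Eta: gained [] -> total []
At Lambda: gained ['N624E'] -> total ['N624E']
At Gamma: gained ['S44V', 'N637Q', 'D966L'] -> total ['D966L', 'N624E', 'N637Q', 'S44V']
At Beta: gained ['C504P', 'D526E', 'A744N'] -> total ['A744N', 'C504P', 'D526E', 'D966L', 'N624E', 'N637Q', 'S44V']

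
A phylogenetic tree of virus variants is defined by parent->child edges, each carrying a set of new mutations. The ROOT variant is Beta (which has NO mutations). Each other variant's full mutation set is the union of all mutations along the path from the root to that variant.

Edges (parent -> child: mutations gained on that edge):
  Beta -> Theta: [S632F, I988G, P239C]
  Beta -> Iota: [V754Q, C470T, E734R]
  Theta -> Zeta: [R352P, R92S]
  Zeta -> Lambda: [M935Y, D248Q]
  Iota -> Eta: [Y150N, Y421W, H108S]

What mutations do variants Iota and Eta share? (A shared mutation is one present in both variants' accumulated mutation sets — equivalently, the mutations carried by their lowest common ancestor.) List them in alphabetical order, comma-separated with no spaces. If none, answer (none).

Answer: C470T,E734R,V754Q

Derivation:
Accumulating mutations along path to Iota:
  At Beta: gained [] -> total []
  At Iota: gained ['V754Q', 'C470T', 'E734R'] -> total ['C470T', 'E734R', 'V754Q']
Mutations(Iota) = ['C470T', 'E734R', 'V754Q']
Accumulating mutations along path to Eta:
  At Beta: gained [] -> total []
  At Iota: gained ['V754Q', 'C470T', 'E734R'] -> total ['C470T', 'E734R', 'V754Q']
  At Eta: gained ['Y150N', 'Y421W', 'H108S'] -> total ['C470T', 'E734R', 'H108S', 'V754Q', 'Y150N', 'Y421W']
Mutations(Eta) = ['C470T', 'E734R', 'H108S', 'V754Q', 'Y150N', 'Y421W']
Intersection: ['C470T', 'E734R', 'V754Q'] ∩ ['C470T', 'E734R', 'H108S', 'V754Q', 'Y150N', 'Y421W'] = ['C470T', 'E734R', 'V754Q']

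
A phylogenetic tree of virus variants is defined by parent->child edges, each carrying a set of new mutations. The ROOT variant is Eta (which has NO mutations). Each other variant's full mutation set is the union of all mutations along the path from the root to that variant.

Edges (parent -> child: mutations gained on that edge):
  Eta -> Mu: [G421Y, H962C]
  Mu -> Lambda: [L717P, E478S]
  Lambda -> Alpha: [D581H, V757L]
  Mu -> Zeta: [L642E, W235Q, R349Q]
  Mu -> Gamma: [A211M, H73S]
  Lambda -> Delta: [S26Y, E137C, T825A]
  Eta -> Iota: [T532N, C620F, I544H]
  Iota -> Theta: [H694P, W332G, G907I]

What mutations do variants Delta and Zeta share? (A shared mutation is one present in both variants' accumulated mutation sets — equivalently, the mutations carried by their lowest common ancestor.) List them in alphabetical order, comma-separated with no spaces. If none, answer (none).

Answer: G421Y,H962C

Derivation:
Accumulating mutations along path to Delta:
  At Eta: gained [] -> total []
  At Mu: gained ['G421Y', 'H962C'] -> total ['G421Y', 'H962C']
  At Lambda: gained ['L717P', 'E478S'] -> total ['E478S', 'G421Y', 'H962C', 'L717P']
  At Delta: gained ['S26Y', 'E137C', 'T825A'] -> total ['E137C', 'E478S', 'G421Y', 'H962C', 'L717P', 'S26Y', 'T825A']
Mutations(Delta) = ['E137C', 'E478S', 'G421Y', 'H962C', 'L717P', 'S26Y', 'T825A']
Accumulating mutations along path to Zeta:
  At Eta: gained [] -> total []
  At Mu: gained ['G421Y', 'H962C'] -> total ['G421Y', 'H962C']
  At Zeta: gained ['L642E', 'W235Q', 'R349Q'] -> total ['G421Y', 'H962C', 'L642E', 'R349Q', 'W235Q']
Mutations(Zeta) = ['G421Y', 'H962C', 'L642E', 'R349Q', 'W235Q']
Intersection: ['E137C', 'E478S', 'G421Y', 'H962C', 'L717P', 'S26Y', 'T825A'] ∩ ['G421Y', 'H962C', 'L642E', 'R349Q', 'W235Q'] = ['G421Y', 'H962C']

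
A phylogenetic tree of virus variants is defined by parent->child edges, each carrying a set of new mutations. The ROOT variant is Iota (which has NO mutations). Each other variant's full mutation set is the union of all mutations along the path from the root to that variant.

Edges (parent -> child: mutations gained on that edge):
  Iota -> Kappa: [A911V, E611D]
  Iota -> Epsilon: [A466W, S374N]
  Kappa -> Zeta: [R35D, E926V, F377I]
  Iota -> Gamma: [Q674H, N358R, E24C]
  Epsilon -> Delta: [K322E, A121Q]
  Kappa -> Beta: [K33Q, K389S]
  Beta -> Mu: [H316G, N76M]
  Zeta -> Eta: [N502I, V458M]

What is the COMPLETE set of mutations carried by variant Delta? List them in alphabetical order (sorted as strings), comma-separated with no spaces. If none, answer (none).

Answer: A121Q,A466W,K322E,S374N

Derivation:
At Iota: gained [] -> total []
At Epsilon: gained ['A466W', 'S374N'] -> total ['A466W', 'S374N']
At Delta: gained ['K322E', 'A121Q'] -> total ['A121Q', 'A466W', 'K322E', 'S374N']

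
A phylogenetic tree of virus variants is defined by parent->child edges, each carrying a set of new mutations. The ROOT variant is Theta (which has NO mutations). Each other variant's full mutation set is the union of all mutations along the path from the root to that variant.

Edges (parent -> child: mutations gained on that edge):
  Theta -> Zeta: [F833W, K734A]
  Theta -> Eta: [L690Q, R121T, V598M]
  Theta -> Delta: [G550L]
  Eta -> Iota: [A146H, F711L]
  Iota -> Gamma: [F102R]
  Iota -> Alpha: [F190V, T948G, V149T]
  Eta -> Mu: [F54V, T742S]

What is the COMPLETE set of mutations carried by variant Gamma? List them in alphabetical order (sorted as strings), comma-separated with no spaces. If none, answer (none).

Answer: A146H,F102R,F711L,L690Q,R121T,V598M

Derivation:
At Theta: gained [] -> total []
At Eta: gained ['L690Q', 'R121T', 'V598M'] -> total ['L690Q', 'R121T', 'V598M']
At Iota: gained ['A146H', 'F711L'] -> total ['A146H', 'F711L', 'L690Q', 'R121T', 'V598M']
At Gamma: gained ['F102R'] -> total ['A146H', 'F102R', 'F711L', 'L690Q', 'R121T', 'V598M']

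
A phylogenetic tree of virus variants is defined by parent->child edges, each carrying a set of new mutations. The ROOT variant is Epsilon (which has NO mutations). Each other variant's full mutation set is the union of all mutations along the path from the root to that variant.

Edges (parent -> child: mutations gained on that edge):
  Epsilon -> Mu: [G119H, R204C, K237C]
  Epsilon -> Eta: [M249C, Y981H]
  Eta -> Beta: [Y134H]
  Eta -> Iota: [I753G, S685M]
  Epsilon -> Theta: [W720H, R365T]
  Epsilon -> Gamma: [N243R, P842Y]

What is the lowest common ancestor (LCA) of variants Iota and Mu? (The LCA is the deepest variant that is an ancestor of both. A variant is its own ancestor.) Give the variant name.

Path from root to Iota: Epsilon -> Eta -> Iota
  ancestors of Iota: {Epsilon, Eta, Iota}
Path from root to Mu: Epsilon -> Mu
  ancestors of Mu: {Epsilon, Mu}
Common ancestors: {Epsilon}
Walk up from Mu: Mu (not in ancestors of Iota), Epsilon (in ancestors of Iota)
Deepest common ancestor (LCA) = Epsilon

Answer: Epsilon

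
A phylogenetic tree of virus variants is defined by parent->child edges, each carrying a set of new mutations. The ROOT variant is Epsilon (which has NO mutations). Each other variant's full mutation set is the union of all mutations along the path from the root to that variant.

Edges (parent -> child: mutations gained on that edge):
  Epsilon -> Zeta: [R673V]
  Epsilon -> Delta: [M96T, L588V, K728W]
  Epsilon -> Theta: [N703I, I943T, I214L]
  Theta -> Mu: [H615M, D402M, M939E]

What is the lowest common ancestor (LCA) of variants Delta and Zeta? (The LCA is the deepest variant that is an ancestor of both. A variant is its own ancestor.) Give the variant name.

Answer: Epsilon

Derivation:
Path from root to Delta: Epsilon -> Delta
  ancestors of Delta: {Epsilon, Delta}
Path from root to Zeta: Epsilon -> Zeta
  ancestors of Zeta: {Epsilon, Zeta}
Common ancestors: {Epsilon}
Walk up from Zeta: Zeta (not in ancestors of Delta), Epsilon (in ancestors of Delta)
Deepest common ancestor (LCA) = Epsilon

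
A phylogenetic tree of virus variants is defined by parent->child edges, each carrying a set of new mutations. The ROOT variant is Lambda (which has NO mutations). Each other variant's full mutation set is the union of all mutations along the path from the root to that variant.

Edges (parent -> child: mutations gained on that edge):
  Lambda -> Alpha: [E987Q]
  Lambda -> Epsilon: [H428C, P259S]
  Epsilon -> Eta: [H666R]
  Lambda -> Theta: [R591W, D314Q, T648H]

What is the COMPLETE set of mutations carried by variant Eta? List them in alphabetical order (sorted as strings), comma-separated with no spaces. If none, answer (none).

At Lambda: gained [] -> total []
At Epsilon: gained ['H428C', 'P259S'] -> total ['H428C', 'P259S']
At Eta: gained ['H666R'] -> total ['H428C', 'H666R', 'P259S']

Answer: H428C,H666R,P259S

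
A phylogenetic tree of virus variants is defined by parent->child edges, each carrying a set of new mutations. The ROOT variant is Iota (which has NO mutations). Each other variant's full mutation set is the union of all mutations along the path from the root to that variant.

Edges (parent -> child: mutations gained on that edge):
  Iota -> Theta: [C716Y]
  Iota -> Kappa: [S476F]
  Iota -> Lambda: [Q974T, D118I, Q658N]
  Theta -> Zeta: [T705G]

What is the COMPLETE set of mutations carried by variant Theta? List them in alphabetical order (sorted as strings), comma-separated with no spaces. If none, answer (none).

At Iota: gained [] -> total []
At Theta: gained ['C716Y'] -> total ['C716Y']

Answer: C716Y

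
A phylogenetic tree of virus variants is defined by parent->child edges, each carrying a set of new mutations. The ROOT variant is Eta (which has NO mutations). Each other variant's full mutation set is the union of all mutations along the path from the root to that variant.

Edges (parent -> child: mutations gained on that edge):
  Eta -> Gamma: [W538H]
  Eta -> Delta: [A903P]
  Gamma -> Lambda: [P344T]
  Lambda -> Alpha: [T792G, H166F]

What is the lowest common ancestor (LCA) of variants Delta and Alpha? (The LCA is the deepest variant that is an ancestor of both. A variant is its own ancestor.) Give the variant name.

Path from root to Delta: Eta -> Delta
  ancestors of Delta: {Eta, Delta}
Path from root to Alpha: Eta -> Gamma -> Lambda -> Alpha
  ancestors of Alpha: {Eta, Gamma, Lambda, Alpha}
Common ancestors: {Eta}
Walk up from Alpha: Alpha (not in ancestors of Delta), Lambda (not in ancestors of Delta), Gamma (not in ancestors of Delta), Eta (in ancestors of Delta)
Deepest common ancestor (LCA) = Eta

Answer: Eta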